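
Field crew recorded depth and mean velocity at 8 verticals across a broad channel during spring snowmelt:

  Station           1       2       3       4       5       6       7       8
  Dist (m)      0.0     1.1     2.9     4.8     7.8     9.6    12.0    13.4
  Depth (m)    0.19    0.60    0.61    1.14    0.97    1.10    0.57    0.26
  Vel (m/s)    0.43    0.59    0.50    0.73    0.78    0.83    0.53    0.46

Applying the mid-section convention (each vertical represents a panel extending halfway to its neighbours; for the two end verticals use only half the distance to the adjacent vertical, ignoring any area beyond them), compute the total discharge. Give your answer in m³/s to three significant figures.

w_1 = (1.1 − 0.0)/2 = 0.55 m; q_1 = 0.43 × 0.19 × 0.55 = 0.04494 m³/s
w_2 = (2.9 − 0.0)/2 = 1.45 m; q_2 = 0.59 × 0.60 × 1.45 = 0.5133 m³/s
w_3 = (4.8 − 1.1)/2 = 1.85 m; q_3 = 0.50 × 0.61 × 1.85 = 0.5643 m³/s
w_4 = (7.8 − 2.9)/2 = 2.45 m; q_4 = 0.73 × 1.14 × 2.45 = 2.039 m³/s
w_5 = (9.6 − 4.8)/2 = 2.4 m; q_5 = 0.78 × 0.97 × 2.4 = 1.816 m³/s
w_6 = (12.0 − 7.8)/2 = 2.1 m; q_6 = 0.83 × 1.10 × 2.1 = 1.917 m³/s
w_7 = (13.4 − 9.6)/2 = 1.9 m; q_7 = 0.53 × 0.57 × 1.9 = 0.5740 m³/s
w_8 = (13.4 − 12.0)/2 = 0.7 m; q_8 = 0.46 × 0.26 × 0.7 = 0.08372 m³/s
Q = Σ qᵢ = 7.552 m³/s

7.55 m³/s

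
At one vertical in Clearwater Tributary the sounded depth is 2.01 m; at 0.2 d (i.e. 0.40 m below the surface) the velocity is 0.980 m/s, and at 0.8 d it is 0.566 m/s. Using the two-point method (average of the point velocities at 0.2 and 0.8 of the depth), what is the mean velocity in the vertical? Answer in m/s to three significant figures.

0.773 m/s

v̄ = (0.980 + 0.566) / 2 = 0.7730 m/s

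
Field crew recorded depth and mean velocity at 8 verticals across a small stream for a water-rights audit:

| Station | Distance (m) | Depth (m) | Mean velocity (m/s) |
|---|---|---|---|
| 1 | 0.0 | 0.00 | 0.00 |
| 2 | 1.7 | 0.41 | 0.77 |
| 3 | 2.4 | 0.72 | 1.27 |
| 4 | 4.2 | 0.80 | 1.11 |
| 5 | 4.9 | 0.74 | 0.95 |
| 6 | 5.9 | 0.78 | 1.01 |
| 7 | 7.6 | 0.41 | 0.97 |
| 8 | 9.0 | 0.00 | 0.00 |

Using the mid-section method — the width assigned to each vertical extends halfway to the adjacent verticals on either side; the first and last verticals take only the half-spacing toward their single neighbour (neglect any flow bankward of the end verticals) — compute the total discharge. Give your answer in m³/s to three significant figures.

4.91 m³/s

w_2 = (2.4 − 0.0)/2 = 1.2 m; q_2 = 0.77 × 0.41 × 1.2 = 0.3788 m³/s
w_3 = (4.2 − 1.7)/2 = 1.25 m; q_3 = 1.27 × 0.72 × 1.25 = 1.143 m³/s
w_4 = (4.9 − 2.4)/2 = 1.25 m; q_4 = 1.11 × 0.80 × 1.25 = 1.110 m³/s
w_5 = (5.9 − 4.2)/2 = 0.85 m; q_5 = 0.95 × 0.74 × 0.85 = 0.5976 m³/s
w_6 = (7.6 − 4.9)/2 = 1.35 m; q_6 = 1.01 × 0.78 × 1.35 = 1.064 m³/s
w_7 = (9.0 − 5.9)/2 = 1.55 m; q_7 = 0.97 × 0.41 × 1.55 = 0.6164 m³/s
Stations 1, 8 contribute zero (depth or velocity is 0).
Q = Σ qᵢ = 4.909 m³/s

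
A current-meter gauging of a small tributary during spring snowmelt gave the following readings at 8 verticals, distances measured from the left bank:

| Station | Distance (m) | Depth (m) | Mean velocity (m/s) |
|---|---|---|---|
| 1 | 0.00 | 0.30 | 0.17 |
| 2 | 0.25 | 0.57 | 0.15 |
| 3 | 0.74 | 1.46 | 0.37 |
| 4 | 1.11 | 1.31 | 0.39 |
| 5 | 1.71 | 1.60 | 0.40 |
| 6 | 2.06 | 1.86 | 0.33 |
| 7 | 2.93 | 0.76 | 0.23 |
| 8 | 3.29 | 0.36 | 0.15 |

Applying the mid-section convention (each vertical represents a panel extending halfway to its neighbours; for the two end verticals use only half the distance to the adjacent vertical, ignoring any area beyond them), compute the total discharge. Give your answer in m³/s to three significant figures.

1.31 m³/s

w_1 = (0.25 − 0.00)/2 = 0.125 m; q_1 = 0.17 × 0.30 × 0.125 = 0.006375 m³/s
w_2 = (0.74 − 0.00)/2 = 0.37 m; q_2 = 0.15 × 0.57 × 0.37 = 0.03164 m³/s
w_3 = (1.11 − 0.25)/2 = 0.43 m; q_3 = 0.37 × 1.46 × 0.43 = 0.2323 m³/s
w_4 = (1.71 − 0.74)/2 = 0.485 m; q_4 = 0.39 × 1.31 × 0.485 = 0.2478 m³/s
w_5 = (2.06 − 1.11)/2 = 0.475 m; q_5 = 0.40 × 1.60 × 0.475 = 0.3040 m³/s
w_6 = (2.93 − 1.71)/2 = 0.61 m; q_6 = 0.33 × 1.86 × 0.61 = 0.3744 m³/s
w_7 = (3.29 − 2.06)/2 = 0.615 m; q_7 = 0.23 × 0.76 × 0.615 = 0.1075 m³/s
w_8 = (3.29 − 2.93)/2 = 0.18 m; q_8 = 0.15 × 0.36 × 0.18 = 0.009720 m³/s
Q = Σ qᵢ = 1.314 m³/s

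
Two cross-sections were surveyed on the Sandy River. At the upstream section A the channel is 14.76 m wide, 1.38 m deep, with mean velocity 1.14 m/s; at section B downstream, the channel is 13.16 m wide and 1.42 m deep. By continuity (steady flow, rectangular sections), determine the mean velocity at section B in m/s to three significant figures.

1.24 m/s

Q = A₁V₁ = (14.76×1.38) × 1.14 = 23.22 m³/s
A₂ = 13.16 × 1.42 = 18.69 m²
V₂ = Q/A₂ = 23.22/18.69 = 1.243 m/s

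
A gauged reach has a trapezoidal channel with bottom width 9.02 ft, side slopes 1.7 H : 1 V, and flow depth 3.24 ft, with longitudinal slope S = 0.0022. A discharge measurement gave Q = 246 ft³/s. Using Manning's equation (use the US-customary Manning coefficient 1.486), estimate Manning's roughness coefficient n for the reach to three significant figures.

A = (b + z·y)·y = (9.02 + 1.7×3.24)×3.24 = 47.07 ft²
P = b + 2y√(1+z²) = 9.02 + 2×3.24×√(1+1.7²) = 21.80 ft
R = A/P = 47.07/21.80 = 2.159 ft
n = (1.486/Q)·A·R^(2/3)·S^(1/2) = (1.486/246) × 47.07 × 1.671 × 0.04690 = 0.02228

0.0223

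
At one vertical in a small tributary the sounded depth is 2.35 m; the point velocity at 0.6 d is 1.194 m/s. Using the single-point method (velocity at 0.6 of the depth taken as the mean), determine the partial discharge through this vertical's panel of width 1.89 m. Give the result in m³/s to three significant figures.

5.30 m³/s

v̄ = v₀.₆ = 1.194 m/s
q = v̄ × d × w = 1.194 × 2.35 × 1.89 = 5.303 m³/s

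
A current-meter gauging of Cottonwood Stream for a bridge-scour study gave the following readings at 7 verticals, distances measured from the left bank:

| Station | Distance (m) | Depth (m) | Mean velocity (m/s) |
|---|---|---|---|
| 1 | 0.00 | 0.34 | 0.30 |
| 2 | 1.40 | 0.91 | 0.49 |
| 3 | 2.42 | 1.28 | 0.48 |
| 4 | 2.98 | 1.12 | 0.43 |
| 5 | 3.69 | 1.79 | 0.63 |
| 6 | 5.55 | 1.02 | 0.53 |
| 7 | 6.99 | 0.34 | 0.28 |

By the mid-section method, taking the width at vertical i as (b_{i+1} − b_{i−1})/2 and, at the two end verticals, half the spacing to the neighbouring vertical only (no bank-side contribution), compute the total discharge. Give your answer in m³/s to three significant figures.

w_1 = (1.40 − 0.00)/2 = 0.7 m; q_1 = 0.30 × 0.34 × 0.7 = 0.07140 m³/s
w_2 = (2.42 − 0.00)/2 = 1.21 m; q_2 = 0.49 × 0.91 × 1.21 = 0.5395 m³/s
w_3 = (2.98 − 1.40)/2 = 0.79 m; q_3 = 0.48 × 1.28 × 0.79 = 0.4854 m³/s
w_4 = (3.69 − 2.42)/2 = 0.635 m; q_4 = 0.43 × 1.12 × 0.635 = 0.3058 m³/s
w_5 = (5.55 − 2.98)/2 = 1.285 m; q_5 = 0.63 × 1.79 × 1.285 = 1.449 m³/s
w_6 = (6.99 − 3.69)/2 = 1.65 m; q_6 = 0.53 × 1.02 × 1.65 = 0.8920 m³/s
w_7 = (6.99 − 5.55)/2 = 0.72 m; q_7 = 0.28 × 0.34 × 0.72 = 0.06854 m³/s
Q = Σ qᵢ = 3.812 m³/s

3.81 m³/s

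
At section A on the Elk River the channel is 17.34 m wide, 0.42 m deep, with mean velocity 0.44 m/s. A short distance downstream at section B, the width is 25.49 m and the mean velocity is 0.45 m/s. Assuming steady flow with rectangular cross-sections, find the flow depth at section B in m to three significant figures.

Q = A₁V₁ = (17.34×0.42) × 0.44 = 3.204 m³/s
d₂ = Q/(b₂ V₂) = 3.204/(25.49×0.45) = 0.2794 m

0.279 m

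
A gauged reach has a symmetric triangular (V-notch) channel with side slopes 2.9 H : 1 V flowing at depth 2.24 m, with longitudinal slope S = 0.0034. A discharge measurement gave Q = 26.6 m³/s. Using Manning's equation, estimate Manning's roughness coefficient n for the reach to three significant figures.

A = z·y² = 2.9×2.24² = 14.55 m²
P = 2y√(1+z²) = 2×2.24×√(1+2.9²) = 13.74 m
R = A/P = 14.55/13.74 = 1.059 m
n = (1/Q)·A·R^(2/3)·S^(1/2) = (1/26.6) × 14.55 × 1.039 × 0.05831 = 0.03314

0.0331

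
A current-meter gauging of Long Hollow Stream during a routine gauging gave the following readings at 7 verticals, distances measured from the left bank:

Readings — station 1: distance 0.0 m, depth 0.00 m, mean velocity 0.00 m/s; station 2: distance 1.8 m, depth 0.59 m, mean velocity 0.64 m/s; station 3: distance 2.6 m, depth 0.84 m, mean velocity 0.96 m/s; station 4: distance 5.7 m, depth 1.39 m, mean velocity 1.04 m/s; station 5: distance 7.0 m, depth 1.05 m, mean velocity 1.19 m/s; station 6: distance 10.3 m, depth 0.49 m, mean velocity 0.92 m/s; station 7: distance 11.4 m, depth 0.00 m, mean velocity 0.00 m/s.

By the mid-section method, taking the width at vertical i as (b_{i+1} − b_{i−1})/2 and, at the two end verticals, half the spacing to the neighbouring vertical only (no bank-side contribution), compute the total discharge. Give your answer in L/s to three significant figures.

9110 L/s

w_2 = (2.6 − 0.0)/2 = 1.3 m; q_2 = 0.64 × 0.59 × 1.3 = 0.4909 m³/s
w_3 = (5.7 − 1.8)/2 = 1.95 m; q_3 = 0.96 × 0.84 × 1.95 = 1.572 m³/s
w_4 = (7.0 − 2.6)/2 = 2.2 m; q_4 = 1.04 × 1.39 × 2.2 = 3.180 m³/s
w_5 = (10.3 − 5.7)/2 = 2.3 m; q_5 = 1.19 × 1.05 × 2.3 = 2.874 m³/s
w_6 = (11.4 − 7.0)/2 = 2.2 m; q_6 = 0.92 × 0.49 × 2.2 = 0.9918 m³/s
Stations 1, 7 contribute zero (depth or velocity is 0).
Q = Σ qᵢ = 9.109 m³/s
= 9.109 × 1000 = 9109 L/s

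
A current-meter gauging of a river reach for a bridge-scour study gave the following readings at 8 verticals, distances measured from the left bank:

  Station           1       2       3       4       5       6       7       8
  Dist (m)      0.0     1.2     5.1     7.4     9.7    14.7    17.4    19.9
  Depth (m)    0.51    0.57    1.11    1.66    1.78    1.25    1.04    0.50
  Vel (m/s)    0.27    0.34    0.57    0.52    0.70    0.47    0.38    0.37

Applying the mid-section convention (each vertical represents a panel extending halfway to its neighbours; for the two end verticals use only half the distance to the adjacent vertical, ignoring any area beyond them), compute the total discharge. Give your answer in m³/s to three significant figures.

w_1 = (1.2 − 0.0)/2 = 0.6 m; q_1 = 0.27 × 0.51 × 0.6 = 0.08262 m³/s
w_2 = (5.1 − 0.0)/2 = 2.55 m; q_2 = 0.34 × 0.57 × 2.55 = 0.4942 m³/s
w_3 = (7.4 − 1.2)/2 = 3.1 m; q_3 = 0.57 × 1.11 × 3.1 = 1.961 m³/s
w_4 = (9.7 − 5.1)/2 = 2.3 m; q_4 = 0.52 × 1.66 × 2.3 = 1.985 m³/s
w_5 = (14.7 − 7.4)/2 = 3.65 m; q_5 = 0.70 × 1.78 × 3.65 = 4.548 m³/s
w_6 = (17.4 − 9.7)/2 = 3.85 m; q_6 = 0.47 × 1.25 × 3.85 = 2.262 m³/s
w_7 = (19.9 − 14.7)/2 = 2.6 m; q_7 = 0.38 × 1.04 × 2.6 = 1.028 m³/s
w_8 = (19.9 − 17.4)/2 = 1.25 m; q_8 = 0.37 × 0.50 × 1.25 = 0.2313 m³/s
Q = Σ qᵢ = 12.59 m³/s

12.6 m³/s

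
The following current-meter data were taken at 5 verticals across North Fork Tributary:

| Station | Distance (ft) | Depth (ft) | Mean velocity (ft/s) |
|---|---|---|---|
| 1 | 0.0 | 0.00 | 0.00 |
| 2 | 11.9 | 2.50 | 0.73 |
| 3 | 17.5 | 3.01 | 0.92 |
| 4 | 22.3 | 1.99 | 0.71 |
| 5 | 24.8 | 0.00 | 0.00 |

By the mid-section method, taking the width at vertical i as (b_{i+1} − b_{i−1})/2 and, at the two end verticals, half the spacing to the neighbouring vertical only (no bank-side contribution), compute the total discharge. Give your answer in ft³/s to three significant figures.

w_2 = (17.5 − 0.0)/2 = 8.75 ft; q_2 = 0.73 × 2.50 × 8.75 = 15.97 ft³/s
w_3 = (22.3 − 11.9)/2 = 5.2 ft; q_3 = 0.92 × 3.01 × 5.2 = 14.40 ft³/s
w_4 = (24.8 − 17.5)/2 = 3.65 ft; q_4 = 0.71 × 1.99 × 3.65 = 5.157 ft³/s
Stations 1, 5 contribute zero (depth or velocity is 0).
Q = Σ qᵢ = 35.53 ft³/s

35.5 ft³/s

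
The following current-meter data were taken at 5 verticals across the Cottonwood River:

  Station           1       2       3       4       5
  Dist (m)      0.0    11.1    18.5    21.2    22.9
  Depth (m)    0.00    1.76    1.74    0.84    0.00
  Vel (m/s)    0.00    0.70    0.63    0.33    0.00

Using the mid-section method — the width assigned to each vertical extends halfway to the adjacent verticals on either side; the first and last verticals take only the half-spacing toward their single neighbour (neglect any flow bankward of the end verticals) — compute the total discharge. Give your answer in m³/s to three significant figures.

17.5 m³/s

w_2 = (18.5 − 0.0)/2 = 9.25 m; q_2 = 0.70 × 1.76 × 9.25 = 11.40 m³/s
w_3 = (21.2 − 11.1)/2 = 5.05 m; q_3 = 0.63 × 1.74 × 5.05 = 5.536 m³/s
w_4 = (22.9 − 18.5)/2 = 2.2 m; q_4 = 0.33 × 0.84 × 2.2 = 0.6098 m³/s
Stations 1, 5 contribute zero (depth or velocity is 0).
Q = Σ qᵢ = 17.54 m³/s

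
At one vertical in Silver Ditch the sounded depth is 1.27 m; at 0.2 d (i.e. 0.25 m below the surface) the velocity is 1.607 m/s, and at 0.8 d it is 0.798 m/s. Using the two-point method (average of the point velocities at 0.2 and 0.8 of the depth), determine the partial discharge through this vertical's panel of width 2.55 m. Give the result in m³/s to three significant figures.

3.89 m³/s

v̄ = (1.607 + 0.798) / 2 = 1.203 m/s
q = v̄ × d × w = 1.203 × 1.27 × 2.55 = 3.894 m³/s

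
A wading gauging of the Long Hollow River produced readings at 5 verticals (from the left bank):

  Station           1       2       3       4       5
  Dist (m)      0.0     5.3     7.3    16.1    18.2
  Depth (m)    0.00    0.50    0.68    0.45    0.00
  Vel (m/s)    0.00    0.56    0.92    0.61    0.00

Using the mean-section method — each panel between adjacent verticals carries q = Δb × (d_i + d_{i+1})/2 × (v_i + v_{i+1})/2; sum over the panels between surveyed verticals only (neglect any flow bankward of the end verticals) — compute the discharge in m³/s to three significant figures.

Panel 1-2: Δb = 5.3 m, d̄ = (0.00+0.50)/2 = 0.25, v̄ = (0.00+0.56)/2 = 0.28 → q = 5.3×0.25×0.28 = 0.3710 m³/s
Panel 2-3: Δb = 2 m, d̄ = (0.50+0.68)/2 = 0.59, v̄ = (0.56+0.92)/2 = 0.74 → q = 2×0.59×0.74 = 0.8732 m³/s
Panel 3-4: Δb = 8.8 m, d̄ = (0.68+0.45)/2 = 0.565, v̄ = (0.92+0.61)/2 = 0.765 → q = 8.8×0.565×0.765 = 3.804 m³/s
Panel 4-5: Δb = 2.1 m, d̄ = (0.45+0.00)/2 = 0.225, v̄ = (0.61+0.00)/2 = 0.305 → q = 2.1×0.225×0.305 = 0.1441 m³/s
Q = Σ q = 5.192 m³/s

5.19 m³/s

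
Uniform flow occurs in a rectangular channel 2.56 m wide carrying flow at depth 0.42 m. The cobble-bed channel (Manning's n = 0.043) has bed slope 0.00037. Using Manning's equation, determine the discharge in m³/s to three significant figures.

A = b·y = 2.56 × 0.42 = 1.075 m²
P = b + 2y = 2.56 + 2×0.42 = 3.400 m
R = A/P = 1.075/3.400 = 0.3162 m
Q = (1/n)·A·R^(2/3)·S^(1/2) = (1/0.043) × 1.075 × 0.3162^(2/3) × 0.00037^(1/2) = 0.2233 m³/s

0.223 m³/s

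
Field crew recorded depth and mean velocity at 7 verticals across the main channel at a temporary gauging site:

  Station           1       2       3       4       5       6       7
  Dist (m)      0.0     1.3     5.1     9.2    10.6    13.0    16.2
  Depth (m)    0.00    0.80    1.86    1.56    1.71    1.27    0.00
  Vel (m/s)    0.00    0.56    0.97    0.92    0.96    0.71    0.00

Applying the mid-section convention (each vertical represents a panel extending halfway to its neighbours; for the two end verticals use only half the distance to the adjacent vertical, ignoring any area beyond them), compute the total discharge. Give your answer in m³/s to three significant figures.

17.9 m³/s

w_2 = (5.1 − 0.0)/2 = 2.55 m; q_2 = 0.56 × 0.80 × 2.55 = 1.142 m³/s
w_3 = (9.2 − 1.3)/2 = 3.95 m; q_3 = 0.97 × 1.86 × 3.95 = 7.127 m³/s
w_4 = (10.6 − 5.1)/2 = 2.75 m; q_4 = 0.92 × 1.56 × 2.75 = 3.947 m³/s
w_5 = (13.0 − 9.2)/2 = 1.9 m; q_5 = 0.96 × 1.71 × 1.9 = 3.119 m³/s
w_6 = (16.2 − 10.6)/2 = 2.8 m; q_6 = 0.71 × 1.27 × 2.8 = 2.525 m³/s
Stations 1, 7 contribute zero (depth or velocity is 0).
Q = Σ qᵢ = 17.86 m³/s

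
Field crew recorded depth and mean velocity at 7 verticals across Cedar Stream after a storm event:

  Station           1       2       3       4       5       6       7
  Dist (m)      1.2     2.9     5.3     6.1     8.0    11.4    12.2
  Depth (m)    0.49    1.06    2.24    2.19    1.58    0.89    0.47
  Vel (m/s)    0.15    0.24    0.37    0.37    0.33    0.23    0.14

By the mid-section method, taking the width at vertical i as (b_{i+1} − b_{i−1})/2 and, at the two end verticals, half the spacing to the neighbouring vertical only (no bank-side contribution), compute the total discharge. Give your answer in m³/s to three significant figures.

w_1 = (2.9 − 1.2)/2 = 0.85 m; q_1 = 0.15 × 0.49 × 0.85 = 0.06248 m³/s
w_2 = (5.3 − 1.2)/2 = 2.05 m; q_2 = 0.24 × 1.06 × 2.05 = 0.5215 m³/s
w_3 = (6.1 − 2.9)/2 = 1.6 m; q_3 = 0.37 × 2.24 × 1.6 = 1.326 m³/s
w_4 = (8.0 − 5.3)/2 = 1.35 m; q_4 = 0.37 × 2.19 × 1.35 = 1.094 m³/s
w_5 = (11.4 − 6.1)/2 = 2.65 m; q_5 = 0.33 × 1.58 × 2.65 = 1.382 m³/s
w_6 = (12.2 − 8.0)/2 = 2.1 m; q_6 = 0.23 × 0.89 × 2.1 = 0.4299 m³/s
w_7 = (12.2 − 11.4)/2 = 0.4 m; q_7 = 0.14 × 0.47 × 0.4 = 0.02632 m³/s
Q = Σ qᵢ = 4.842 m³/s

4.84 m³/s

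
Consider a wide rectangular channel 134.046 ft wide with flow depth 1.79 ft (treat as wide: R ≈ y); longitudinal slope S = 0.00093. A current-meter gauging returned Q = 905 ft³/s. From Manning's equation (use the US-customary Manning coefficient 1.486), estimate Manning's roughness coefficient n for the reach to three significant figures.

A = b·y = 134.046 × 1.79 = 239.9 ft²
Wide channel: R ≈ y = 1.79 ft
n = (1.486/Q)·A·R^(2/3)·S^(1/2) = (1.486/905) × 239.9 × 1.474 × 0.03050 = 0.01771

0.0177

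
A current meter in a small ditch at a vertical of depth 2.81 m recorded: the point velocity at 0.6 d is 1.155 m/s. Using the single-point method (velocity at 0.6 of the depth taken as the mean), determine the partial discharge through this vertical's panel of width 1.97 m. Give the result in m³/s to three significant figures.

v̄ = v₀.₆ = 1.155 m/s
q = v̄ × d × w = 1.155 × 2.81 × 1.97 = 6.394 m³/s

6.39 m³/s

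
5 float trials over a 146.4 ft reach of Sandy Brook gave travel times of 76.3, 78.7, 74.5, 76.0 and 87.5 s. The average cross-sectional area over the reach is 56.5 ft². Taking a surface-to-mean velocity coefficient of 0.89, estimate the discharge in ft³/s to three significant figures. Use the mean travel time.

t̄ = (76.3 + 78.7 + 74.5 + 76.0 + 87.5) / 5 = 78.6 s
v_surface = L / t̄ = 146.4 / 78.6 = 1.863 ft/s
v_mean = 0.89 × 1.863 = 1.658 ft/s
Q = A × v_mean = 56.5 × 1.658 = 93.66 ft³/s

93.7 ft³/s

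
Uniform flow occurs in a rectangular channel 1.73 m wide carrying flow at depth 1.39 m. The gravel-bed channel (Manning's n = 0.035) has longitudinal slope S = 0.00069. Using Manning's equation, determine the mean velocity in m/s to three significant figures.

A = b·y = 1.73 × 1.39 = 2.405 m²
P = b + 2y = 1.73 + 2×1.39 = 4.510 m
R = A/P = 2.405/4.510 = 0.5332 m
Q = (1/n)·A·R^(2/3)·S^(1/2) = (1/0.035) × 2.405 × 0.5332^(2/3) × 0.00069^(1/2) = 1.187 m³/s
V = Q/A = 1.187/2.405 = 0.4935 m/s

0.493 m/s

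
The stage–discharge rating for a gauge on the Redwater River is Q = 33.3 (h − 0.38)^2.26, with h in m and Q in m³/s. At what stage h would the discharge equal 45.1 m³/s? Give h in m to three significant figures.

h − h₀ = (Q/C)^(1/b) = (45.1/33.3)^(1/2.26) = 1.144 m
h = 0.38 + 1.144 = 1.524 m

1.52 m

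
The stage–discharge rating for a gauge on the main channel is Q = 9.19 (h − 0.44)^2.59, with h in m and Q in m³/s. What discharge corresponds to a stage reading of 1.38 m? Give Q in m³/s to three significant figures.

7.83 m³/s

Q = 9.19 × (1.38 − 0.44)^2.59 = 9.19 × 0.94^2.59 = 7.829 m³/s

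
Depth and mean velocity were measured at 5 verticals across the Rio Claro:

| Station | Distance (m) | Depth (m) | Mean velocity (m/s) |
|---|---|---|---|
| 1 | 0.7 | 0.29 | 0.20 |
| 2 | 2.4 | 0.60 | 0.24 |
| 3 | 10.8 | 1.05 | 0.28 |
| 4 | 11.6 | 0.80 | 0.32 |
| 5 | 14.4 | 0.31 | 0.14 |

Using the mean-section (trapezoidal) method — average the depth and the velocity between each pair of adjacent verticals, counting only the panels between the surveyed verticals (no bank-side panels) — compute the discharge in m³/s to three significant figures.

2.55 m³/s

Panel 1-2: Δb = 1.7 m, d̄ = (0.29+0.60)/2 = 0.445, v̄ = (0.20+0.24)/2 = 0.22 → q = 1.7×0.445×0.22 = 0.1664 m³/s
Panel 2-3: Δb = 8.4 m, d̄ = (0.60+1.05)/2 = 0.825, v̄ = (0.24+0.28)/2 = 0.26 → q = 8.4×0.825×0.26 = 1.802 m³/s
Panel 3-4: Δb = 0.8 m, d̄ = (1.05+0.80)/2 = 0.925, v̄ = (0.28+0.32)/2 = 0.3 → q = 0.8×0.925×0.3 = 0.2220 m³/s
Panel 4-5: Δb = 2.8 m, d̄ = (0.80+0.31)/2 = 0.555, v̄ = (0.32+0.14)/2 = 0.23 → q = 2.8×0.555×0.23 = 0.3574 m³/s
Q = Σ q = 2.548 m³/s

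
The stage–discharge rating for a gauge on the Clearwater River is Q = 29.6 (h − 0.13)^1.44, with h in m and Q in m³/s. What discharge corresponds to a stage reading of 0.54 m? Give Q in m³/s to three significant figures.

Q = 29.6 × (0.54 − 0.13)^1.44 = 29.6 × 0.41^1.44 = 8.198 m³/s

8.20 m³/s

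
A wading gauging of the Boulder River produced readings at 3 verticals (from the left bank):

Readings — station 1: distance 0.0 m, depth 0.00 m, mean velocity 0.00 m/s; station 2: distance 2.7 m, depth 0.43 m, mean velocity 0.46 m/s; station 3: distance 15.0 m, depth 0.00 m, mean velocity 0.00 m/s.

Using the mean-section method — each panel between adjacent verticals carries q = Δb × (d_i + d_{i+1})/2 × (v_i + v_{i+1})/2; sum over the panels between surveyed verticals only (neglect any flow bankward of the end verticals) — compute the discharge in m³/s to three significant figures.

Panel 1-2: Δb = 2.7 m, d̄ = (0.00+0.43)/2 = 0.215, v̄ = (0.00+0.46)/2 = 0.23 → q = 2.7×0.215×0.23 = 0.1335 m³/s
Panel 2-3: Δb = 12.3 m, d̄ = (0.43+0.00)/2 = 0.215, v̄ = (0.46+0.00)/2 = 0.23 → q = 12.3×0.215×0.23 = 0.6082 m³/s
Q = Σ q = 0.7418 m³/s

0.742 m³/s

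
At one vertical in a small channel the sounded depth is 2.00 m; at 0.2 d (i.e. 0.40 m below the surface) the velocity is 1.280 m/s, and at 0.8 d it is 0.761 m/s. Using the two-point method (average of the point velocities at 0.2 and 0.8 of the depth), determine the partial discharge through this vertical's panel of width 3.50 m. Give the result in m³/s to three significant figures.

7.14 m³/s

v̄ = (1.280 + 0.761) / 2 = 1.021 m/s
q = v̄ × d × w = 1.021 × 2.00 × 3.50 = 7.144 m³/s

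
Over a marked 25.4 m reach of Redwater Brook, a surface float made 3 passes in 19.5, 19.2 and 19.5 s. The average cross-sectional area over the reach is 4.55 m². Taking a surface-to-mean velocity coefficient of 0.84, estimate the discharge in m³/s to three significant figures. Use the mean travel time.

t̄ = (19.5 + 19.2 + 19.5) / 3 = 19.4 s
v_surface = L / t̄ = 25.4 / 19.4 = 1.309 m/s
v_mean = 0.84 × 1.309 = 1.100 m/s
Q = A × v_mean = 4.55 × 1.100 = 5.004 m³/s

5.00 m³/s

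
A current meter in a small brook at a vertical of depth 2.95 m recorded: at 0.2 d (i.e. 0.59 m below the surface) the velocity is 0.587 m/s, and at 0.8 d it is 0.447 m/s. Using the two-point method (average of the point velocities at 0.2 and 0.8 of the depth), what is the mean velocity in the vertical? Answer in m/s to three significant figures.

v̄ = (0.587 + 0.447) / 2 = 0.5170 m/s

0.517 m/s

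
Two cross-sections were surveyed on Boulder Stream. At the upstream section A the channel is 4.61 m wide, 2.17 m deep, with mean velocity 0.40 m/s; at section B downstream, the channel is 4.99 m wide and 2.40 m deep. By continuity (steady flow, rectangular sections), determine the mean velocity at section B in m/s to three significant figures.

Q = A₁V₁ = (4.61×2.17) × 0.40 = 4.001 m³/s
A₂ = 4.99 × 2.40 = 11.98 m²
V₂ = Q/A₂ = 4.001/11.98 = 0.3341 m/s

0.334 m/s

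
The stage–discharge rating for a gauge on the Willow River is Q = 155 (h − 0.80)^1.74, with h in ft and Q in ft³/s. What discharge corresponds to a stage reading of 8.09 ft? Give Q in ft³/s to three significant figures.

4910 ft³/s

Q = 155 × (8.09 − 0.80)^1.74 = 155 × 7.29^1.74 = 4914 ft³/s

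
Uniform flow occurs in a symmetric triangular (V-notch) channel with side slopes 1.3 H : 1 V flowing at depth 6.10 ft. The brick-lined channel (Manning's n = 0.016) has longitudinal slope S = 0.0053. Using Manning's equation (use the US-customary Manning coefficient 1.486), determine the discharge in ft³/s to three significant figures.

589 ft³/s

A = z·y² = 1.3×6.10² = 48.37 ft²
P = 2y√(1+z²) = 2×6.10×√(1+1.3²) = 20.01 ft
R = A/P = 48.37/20.01 = 2.418 ft
Q = (1.486/n)·A·R^(2/3)·S^(1/2) = (1.486/0.016) × 48.37 × 2.418^(2/3) × 0.0053^(1/2) = 589.1 ft³/s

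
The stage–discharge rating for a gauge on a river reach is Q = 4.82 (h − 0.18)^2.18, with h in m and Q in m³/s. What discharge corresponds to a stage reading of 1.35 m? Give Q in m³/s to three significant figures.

Q = 4.82 × (1.35 − 0.18)^2.18 = 4.82 × 1.17^2.18 = 6.787 m³/s

6.79 m³/s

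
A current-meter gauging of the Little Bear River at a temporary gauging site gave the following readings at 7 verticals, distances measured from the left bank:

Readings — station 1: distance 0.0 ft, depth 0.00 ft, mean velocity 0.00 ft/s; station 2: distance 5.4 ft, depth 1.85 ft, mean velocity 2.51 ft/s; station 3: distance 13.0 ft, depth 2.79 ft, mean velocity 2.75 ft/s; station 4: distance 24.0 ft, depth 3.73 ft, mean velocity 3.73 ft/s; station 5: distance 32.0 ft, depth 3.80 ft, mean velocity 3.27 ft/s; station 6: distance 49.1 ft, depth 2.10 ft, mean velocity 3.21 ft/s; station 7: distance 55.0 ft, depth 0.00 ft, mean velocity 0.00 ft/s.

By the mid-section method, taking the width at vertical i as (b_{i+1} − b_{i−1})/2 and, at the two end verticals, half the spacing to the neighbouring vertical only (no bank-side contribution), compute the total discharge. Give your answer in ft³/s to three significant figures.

467 ft³/s

w_2 = (13.0 − 0.0)/2 = 6.5 ft; q_2 = 2.51 × 1.85 × 6.5 = 30.18 ft³/s
w_3 = (24.0 − 5.4)/2 = 9.3 ft; q_3 = 2.75 × 2.79 × 9.3 = 71.35 ft³/s
w_4 = (32.0 − 13.0)/2 = 9.5 ft; q_4 = 3.73 × 3.73 × 9.5 = 132.2 ft³/s
w_5 = (49.1 − 24.0)/2 = 12.55 ft; q_5 = 3.27 × 3.80 × 12.55 = 155.9 ft³/s
w_6 = (55.0 − 32.0)/2 = 11.5 ft; q_6 = 3.21 × 2.10 × 11.5 = 77.52 ft³/s
Stations 1, 7 contribute zero (depth or velocity is 0).
Q = Σ qᵢ = 467.2 ft³/s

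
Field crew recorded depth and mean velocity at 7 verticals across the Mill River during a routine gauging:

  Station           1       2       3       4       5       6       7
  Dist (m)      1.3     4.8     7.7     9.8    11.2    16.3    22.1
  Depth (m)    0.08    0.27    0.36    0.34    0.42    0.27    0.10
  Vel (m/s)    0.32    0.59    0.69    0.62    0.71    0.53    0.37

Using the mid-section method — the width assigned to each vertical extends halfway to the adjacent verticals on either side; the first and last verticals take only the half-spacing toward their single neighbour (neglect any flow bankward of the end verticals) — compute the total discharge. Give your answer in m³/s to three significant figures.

w_1 = (4.8 − 1.3)/2 = 1.75 m; q_1 = 0.32 × 0.08 × 1.75 = 0.04480 m³/s
w_2 = (7.7 − 1.3)/2 = 3.2 m; q_2 = 0.59 × 0.27 × 3.2 = 0.5098 m³/s
w_3 = (9.8 − 4.8)/2 = 2.5 m; q_3 = 0.69 × 0.36 × 2.5 = 0.6210 m³/s
w_4 = (11.2 − 7.7)/2 = 1.75 m; q_4 = 0.62 × 0.34 × 1.75 = 0.3689 m³/s
w_5 = (16.3 − 9.8)/2 = 3.25 m; q_5 = 0.71 × 0.42 × 3.25 = 0.9692 m³/s
w_6 = (22.1 − 11.2)/2 = 5.45 m; q_6 = 0.53 × 0.27 × 5.45 = 0.7799 m³/s
w_7 = (22.1 − 16.3)/2 = 2.9 m; q_7 = 0.37 × 0.10 × 2.9 = 0.1073 m³/s
Q = Σ qᵢ = 3.401 m³/s

3.40 m³/s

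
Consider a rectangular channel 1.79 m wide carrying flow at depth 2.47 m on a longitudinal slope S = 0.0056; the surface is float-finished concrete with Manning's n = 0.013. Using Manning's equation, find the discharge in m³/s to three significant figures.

19.2 m³/s

A = b·y = 1.79 × 2.47 = 4.421 m²
P = b + 2y = 1.79 + 2×2.47 = 6.730 m
R = A/P = 4.421/6.730 = 0.6570 m
Q = (1/n)·A·R^(2/3)·S^(1/2) = (1/0.013) × 4.421 × 0.6570^(2/3) × 0.0056^(1/2) = 19.23 m³/s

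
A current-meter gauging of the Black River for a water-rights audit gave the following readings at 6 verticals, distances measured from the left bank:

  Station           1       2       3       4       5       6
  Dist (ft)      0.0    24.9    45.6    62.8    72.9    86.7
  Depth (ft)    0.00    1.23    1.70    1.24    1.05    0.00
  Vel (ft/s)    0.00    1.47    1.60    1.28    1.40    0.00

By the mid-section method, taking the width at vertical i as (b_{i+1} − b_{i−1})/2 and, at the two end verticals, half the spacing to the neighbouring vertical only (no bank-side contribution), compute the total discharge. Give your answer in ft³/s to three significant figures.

132 ft³/s

w_2 = (45.6 − 0.0)/2 = 22.8 ft; q_2 = 1.47 × 1.23 × 22.8 = 41.22 ft³/s
w_3 = (62.8 − 24.9)/2 = 18.95 ft; q_3 = 1.60 × 1.70 × 18.95 = 51.54 ft³/s
w_4 = (72.9 − 45.6)/2 = 13.65 ft; q_4 = 1.28 × 1.24 × 13.65 = 21.67 ft³/s
w_5 = (86.7 − 62.8)/2 = 11.95 ft; q_5 = 1.40 × 1.05 × 11.95 = 17.57 ft³/s
Stations 1, 6 contribute zero (depth or velocity is 0).
Q = Σ qᵢ = 132.0 ft³/s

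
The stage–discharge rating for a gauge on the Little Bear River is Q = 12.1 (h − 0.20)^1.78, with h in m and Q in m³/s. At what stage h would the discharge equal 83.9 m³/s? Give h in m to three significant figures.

3.17 m

h − h₀ = (Q/C)^(1/b) = (83.9/12.1)^(1/1.78) = 2.968 m
h = 0.20 + 2.968 = 3.168 m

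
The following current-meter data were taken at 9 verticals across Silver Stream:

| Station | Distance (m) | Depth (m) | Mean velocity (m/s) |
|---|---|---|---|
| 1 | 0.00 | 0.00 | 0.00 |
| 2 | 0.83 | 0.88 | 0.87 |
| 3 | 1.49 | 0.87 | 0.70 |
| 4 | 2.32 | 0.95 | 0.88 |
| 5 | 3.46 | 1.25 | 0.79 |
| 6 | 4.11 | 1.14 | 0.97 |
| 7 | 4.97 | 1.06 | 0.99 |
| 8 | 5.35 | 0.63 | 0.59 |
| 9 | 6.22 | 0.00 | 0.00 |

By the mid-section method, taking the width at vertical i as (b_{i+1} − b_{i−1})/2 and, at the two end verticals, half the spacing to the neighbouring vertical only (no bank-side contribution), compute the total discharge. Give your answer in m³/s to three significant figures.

4.45 m³/s

w_2 = (1.49 − 0.00)/2 = 0.745 m; q_2 = 0.87 × 0.88 × 0.745 = 0.5704 m³/s
w_3 = (2.32 − 0.83)/2 = 0.745 m; q_3 = 0.70 × 0.87 × 0.745 = 0.4537 m³/s
w_4 = (3.46 − 1.49)/2 = 0.985 m; q_4 = 0.88 × 0.95 × 0.985 = 0.8235 m³/s
w_5 = (4.11 − 2.32)/2 = 0.895 m; q_5 = 0.79 × 1.25 × 0.895 = 0.8838 m³/s
w_6 = (4.97 − 3.46)/2 = 0.755 m; q_6 = 0.97 × 1.14 × 0.755 = 0.8349 m³/s
w_7 = (5.35 − 4.11)/2 = 0.62 m; q_7 = 0.99 × 1.06 × 0.62 = 0.6506 m³/s
w_8 = (6.22 − 4.97)/2 = 0.625 m; q_8 = 0.59 × 0.63 × 0.625 = 0.2323 m³/s
Stations 1, 9 contribute zero (depth or velocity is 0).
Q = Σ qᵢ = 4.449 m³/s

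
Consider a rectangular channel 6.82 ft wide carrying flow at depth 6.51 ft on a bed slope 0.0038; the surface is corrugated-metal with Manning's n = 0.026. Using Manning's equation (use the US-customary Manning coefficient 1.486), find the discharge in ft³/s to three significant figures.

A = b·y = 6.82 × 6.51 = 44.40 ft²
P = b + 2y = 6.82 + 2×6.51 = 19.84 ft
R = A/P = 44.40/19.84 = 2.238 ft
Q = (1.486/n)·A·R^(2/3)·S^(1/2) = (1.486/0.026) × 44.40 × 2.238^(2/3) × 0.0038^(1/2) = 267.6 ft³/s

268 ft³/s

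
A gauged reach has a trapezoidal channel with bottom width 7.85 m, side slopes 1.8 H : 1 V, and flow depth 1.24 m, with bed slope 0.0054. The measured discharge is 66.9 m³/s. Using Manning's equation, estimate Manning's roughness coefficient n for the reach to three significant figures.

0.0134

A = (b + z·y)·y = (7.85 + 1.8×1.24)×1.24 = 12.50 m²
P = b + 2y√(1+z²) = 7.85 + 2×1.24×√(1+1.8²) = 12.96 m
R = A/P = 12.50/12.96 = 0.9649 m
n = (1/Q)·A·R^(2/3)·S^(1/2) = (1/66.9) × 12.50 × 0.9765 × 0.07348 = 0.01341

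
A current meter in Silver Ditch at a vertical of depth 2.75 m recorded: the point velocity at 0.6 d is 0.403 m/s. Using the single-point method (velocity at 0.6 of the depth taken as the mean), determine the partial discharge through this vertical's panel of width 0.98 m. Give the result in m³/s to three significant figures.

1.09 m³/s

v̄ = v₀.₆ = 0.403 m/s
q = v̄ × d × w = 0.4030 × 2.75 × 0.98 = 1.086 m³/s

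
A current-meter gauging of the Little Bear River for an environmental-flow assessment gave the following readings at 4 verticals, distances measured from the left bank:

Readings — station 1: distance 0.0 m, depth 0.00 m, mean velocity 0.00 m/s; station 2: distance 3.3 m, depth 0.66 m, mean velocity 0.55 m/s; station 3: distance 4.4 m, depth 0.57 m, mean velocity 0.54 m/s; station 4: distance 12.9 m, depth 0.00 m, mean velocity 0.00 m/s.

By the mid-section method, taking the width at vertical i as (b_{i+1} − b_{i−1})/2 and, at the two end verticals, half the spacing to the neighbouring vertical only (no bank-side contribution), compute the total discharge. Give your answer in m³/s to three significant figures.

2.28 m³/s

w_2 = (4.4 − 0.0)/2 = 2.2 m; q_2 = 0.55 × 0.66 × 2.2 = 0.7986 m³/s
w_3 = (12.9 − 3.3)/2 = 4.8 m; q_3 = 0.54 × 0.57 × 4.8 = 1.477 m³/s
Stations 1, 4 contribute zero (depth or velocity is 0).
Q = Σ qᵢ = 2.276 m³/s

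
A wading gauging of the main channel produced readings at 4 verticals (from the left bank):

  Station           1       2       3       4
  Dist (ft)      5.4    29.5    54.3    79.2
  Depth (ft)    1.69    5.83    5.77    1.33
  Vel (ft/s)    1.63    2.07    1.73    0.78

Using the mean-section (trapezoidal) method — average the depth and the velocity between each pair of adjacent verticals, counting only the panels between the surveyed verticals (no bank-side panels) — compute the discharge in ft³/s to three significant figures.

Panel 1-2: Δb = 24.1 ft, d̄ = (1.69+5.83)/2 = 3.76, v̄ = (1.63+2.07)/2 = 1.85 → q = 24.1×3.76×1.85 = 167.6 ft³/s
Panel 2-3: Δb = 24.8 ft, d̄ = (5.83+5.77)/2 = 5.8, v̄ = (2.07+1.73)/2 = 1.9 → q = 24.8×5.8×1.9 = 273.3 ft³/s
Panel 3-4: Δb = 24.9 ft, d̄ = (5.77+1.33)/2 = 3.55, v̄ = (1.73+0.78)/2 = 1.255 → q = 24.9×3.55×1.255 = 110.9 ft³/s
Q = Σ q = 551.9 ft³/s

552 ft³/s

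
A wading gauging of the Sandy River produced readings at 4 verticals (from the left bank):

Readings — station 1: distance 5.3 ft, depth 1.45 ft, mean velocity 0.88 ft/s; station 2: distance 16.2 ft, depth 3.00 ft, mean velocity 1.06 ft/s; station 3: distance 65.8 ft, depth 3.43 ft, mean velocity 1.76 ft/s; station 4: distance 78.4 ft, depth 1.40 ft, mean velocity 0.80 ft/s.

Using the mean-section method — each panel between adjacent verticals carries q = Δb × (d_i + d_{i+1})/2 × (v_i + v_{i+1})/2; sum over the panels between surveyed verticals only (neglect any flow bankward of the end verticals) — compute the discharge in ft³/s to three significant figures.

Panel 1-2: Δb = 10.9 ft, d̄ = (1.45+3.00)/2 = 2.225, v̄ = (0.88+1.06)/2 = 0.97 → q = 10.9×2.225×0.97 = 23.52 ft³/s
Panel 2-3: Δb = 49.6 ft, d̄ = (3.00+3.43)/2 = 3.215, v̄ = (1.06+1.76)/2 = 1.41 → q = 49.6×3.215×1.41 = 224.8 ft³/s
Panel 3-4: Δb = 12.6 ft, d̄ = (3.43+1.40)/2 = 2.415, v̄ = (1.76+0.80)/2 = 1.28 → q = 12.6×2.415×1.28 = 38.95 ft³/s
Q = Σ q = 287.3 ft³/s

287 ft³/s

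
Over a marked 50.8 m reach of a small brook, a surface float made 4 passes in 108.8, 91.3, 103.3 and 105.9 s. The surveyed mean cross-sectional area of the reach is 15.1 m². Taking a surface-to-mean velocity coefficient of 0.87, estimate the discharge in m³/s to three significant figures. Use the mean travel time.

6.52 m³/s

t̄ = (108.8 + 91.3 + 103.3 + 105.9) / 4 = 102.325 s
v_surface = L / t̄ = 50.8 / 102.325 = 0.4965 m/s
v_mean = 0.87 × 0.4965 = 0.4319 m/s
Q = A × v_mean = 15.1 × 0.4319 = 6.522 m³/s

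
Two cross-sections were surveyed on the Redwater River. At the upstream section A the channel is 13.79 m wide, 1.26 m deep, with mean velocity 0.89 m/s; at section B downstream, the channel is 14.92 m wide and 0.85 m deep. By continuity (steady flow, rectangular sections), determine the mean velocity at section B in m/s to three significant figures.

Q = A₁V₁ = (13.79×1.26) × 0.89 = 15.46 m³/s
A₂ = 14.92 × 0.85 = 12.68 m²
V₂ = Q/A₂ = 15.46/12.68 = 1.219 m/s

1.22 m/s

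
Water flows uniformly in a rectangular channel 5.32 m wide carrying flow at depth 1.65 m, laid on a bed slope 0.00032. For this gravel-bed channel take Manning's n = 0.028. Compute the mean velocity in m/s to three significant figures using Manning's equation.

0.647 m/s

A = b·y = 5.32 × 1.65 = 8.778 m²
P = b + 2y = 5.32 + 2×1.65 = 8.620 m
R = A/P = 8.778/8.620 = 1.018 m
Q = (1/n)·A·R^(2/3)·S^(1/2) = (1/0.028) × 8.778 × 1.018^(2/3) × 0.00032^(1/2) = 5.676 m³/s
V = Q/A = 5.676/8.778 = 0.6467 m/s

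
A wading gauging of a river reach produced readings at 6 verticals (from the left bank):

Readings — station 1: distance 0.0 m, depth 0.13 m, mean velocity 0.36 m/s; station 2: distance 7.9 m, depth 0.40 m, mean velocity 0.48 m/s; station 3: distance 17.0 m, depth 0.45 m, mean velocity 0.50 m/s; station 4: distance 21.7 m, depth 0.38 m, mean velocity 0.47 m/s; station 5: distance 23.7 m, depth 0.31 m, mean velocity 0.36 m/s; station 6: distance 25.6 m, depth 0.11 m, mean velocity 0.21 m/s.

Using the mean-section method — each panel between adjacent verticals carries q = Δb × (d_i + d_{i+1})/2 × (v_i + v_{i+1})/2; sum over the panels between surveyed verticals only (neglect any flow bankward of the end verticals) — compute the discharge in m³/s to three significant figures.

Panel 1-2: Δb = 7.9 m, d̄ = (0.13+0.40)/2 = 0.265, v̄ = (0.36+0.48)/2 = 0.42 → q = 7.9×0.265×0.42 = 0.8793 m³/s
Panel 2-3: Δb = 9.1 m, d̄ = (0.40+0.45)/2 = 0.425, v̄ = (0.48+0.50)/2 = 0.49 → q = 9.1×0.425×0.49 = 1.895 m³/s
Panel 3-4: Δb = 4.7 m, d̄ = (0.45+0.38)/2 = 0.415, v̄ = (0.50+0.47)/2 = 0.485 → q = 4.7×0.415×0.485 = 0.9460 m³/s
Panel 4-5: Δb = 2 m, d̄ = (0.38+0.31)/2 = 0.345, v̄ = (0.47+0.36)/2 = 0.415 → q = 2×0.345×0.415 = 0.2864 m³/s
Panel 5-6: Δb = 1.9 m, d̄ = (0.31+0.11)/2 = 0.21, v̄ = (0.36+0.21)/2 = 0.285 → q = 1.9×0.21×0.285 = 0.1137 m³/s
Q = Σ q = 4.120 m³/s

4.12 m³/s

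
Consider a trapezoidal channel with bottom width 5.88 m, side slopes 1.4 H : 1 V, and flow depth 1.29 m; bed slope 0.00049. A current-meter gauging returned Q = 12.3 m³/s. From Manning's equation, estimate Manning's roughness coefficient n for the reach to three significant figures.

0.0174

A = (b + z·y)·y = (5.88 + 1.4×1.29)×1.29 = 9.915 m²
P = b + 2y√(1+z²) = 5.88 + 2×1.29×√(1+1.4²) = 10.32 m
R = A/P = 9.915/10.32 = 0.9609 m
n = (1/Q)·A·R^(2/3)·S^(1/2) = (1/12.3) × 9.915 × 0.9737 × 0.02214 = 0.01737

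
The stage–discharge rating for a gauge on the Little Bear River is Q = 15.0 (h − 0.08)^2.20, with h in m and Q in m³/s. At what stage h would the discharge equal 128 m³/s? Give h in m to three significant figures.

h − h₀ = (Q/C)^(1/b) = (128/15.0)^(1/2.20) = 2.650 m
h = 0.08 + 2.650 = 2.730 m

2.73 m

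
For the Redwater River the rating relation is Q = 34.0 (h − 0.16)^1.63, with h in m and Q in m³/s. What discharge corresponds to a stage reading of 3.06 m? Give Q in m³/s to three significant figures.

193 m³/s

Q = 34.0 × (3.06 − 0.16)^1.63 = 34.0 × 2.9^1.63 = 192.8 m³/s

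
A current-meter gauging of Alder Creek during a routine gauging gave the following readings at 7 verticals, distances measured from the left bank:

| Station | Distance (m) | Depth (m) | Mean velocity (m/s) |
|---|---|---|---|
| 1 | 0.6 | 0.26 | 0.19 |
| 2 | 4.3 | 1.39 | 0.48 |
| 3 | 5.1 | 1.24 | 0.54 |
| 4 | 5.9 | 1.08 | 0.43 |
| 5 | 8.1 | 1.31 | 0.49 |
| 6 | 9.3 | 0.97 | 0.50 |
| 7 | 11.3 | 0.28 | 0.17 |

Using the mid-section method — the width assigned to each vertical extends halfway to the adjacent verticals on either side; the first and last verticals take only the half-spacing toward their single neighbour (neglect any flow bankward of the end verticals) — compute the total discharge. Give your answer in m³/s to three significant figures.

4.74 m³/s

w_1 = (4.3 − 0.6)/2 = 1.85 m; q_1 = 0.19 × 0.26 × 1.85 = 0.09139 m³/s
w_2 = (5.1 − 0.6)/2 = 2.25 m; q_2 = 0.48 × 1.39 × 2.25 = 1.501 m³/s
w_3 = (5.9 − 4.3)/2 = 0.8 m; q_3 = 0.54 × 1.24 × 0.8 = 0.5357 m³/s
w_4 = (8.1 − 5.1)/2 = 1.5 m; q_4 = 0.43 × 1.08 × 1.5 = 0.6966 m³/s
w_5 = (9.3 − 5.9)/2 = 1.7 m; q_5 = 0.49 × 1.31 × 1.7 = 1.091 m³/s
w_6 = (11.3 − 8.1)/2 = 1.6 m; q_6 = 0.50 × 0.97 × 1.6 = 0.7760 m³/s
w_7 = (11.3 − 9.3)/2 = 1 m; q_7 = 0.17 × 0.28 × 1 = 0.04760 m³/s
Q = Σ qᵢ = 4.740 m³/s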